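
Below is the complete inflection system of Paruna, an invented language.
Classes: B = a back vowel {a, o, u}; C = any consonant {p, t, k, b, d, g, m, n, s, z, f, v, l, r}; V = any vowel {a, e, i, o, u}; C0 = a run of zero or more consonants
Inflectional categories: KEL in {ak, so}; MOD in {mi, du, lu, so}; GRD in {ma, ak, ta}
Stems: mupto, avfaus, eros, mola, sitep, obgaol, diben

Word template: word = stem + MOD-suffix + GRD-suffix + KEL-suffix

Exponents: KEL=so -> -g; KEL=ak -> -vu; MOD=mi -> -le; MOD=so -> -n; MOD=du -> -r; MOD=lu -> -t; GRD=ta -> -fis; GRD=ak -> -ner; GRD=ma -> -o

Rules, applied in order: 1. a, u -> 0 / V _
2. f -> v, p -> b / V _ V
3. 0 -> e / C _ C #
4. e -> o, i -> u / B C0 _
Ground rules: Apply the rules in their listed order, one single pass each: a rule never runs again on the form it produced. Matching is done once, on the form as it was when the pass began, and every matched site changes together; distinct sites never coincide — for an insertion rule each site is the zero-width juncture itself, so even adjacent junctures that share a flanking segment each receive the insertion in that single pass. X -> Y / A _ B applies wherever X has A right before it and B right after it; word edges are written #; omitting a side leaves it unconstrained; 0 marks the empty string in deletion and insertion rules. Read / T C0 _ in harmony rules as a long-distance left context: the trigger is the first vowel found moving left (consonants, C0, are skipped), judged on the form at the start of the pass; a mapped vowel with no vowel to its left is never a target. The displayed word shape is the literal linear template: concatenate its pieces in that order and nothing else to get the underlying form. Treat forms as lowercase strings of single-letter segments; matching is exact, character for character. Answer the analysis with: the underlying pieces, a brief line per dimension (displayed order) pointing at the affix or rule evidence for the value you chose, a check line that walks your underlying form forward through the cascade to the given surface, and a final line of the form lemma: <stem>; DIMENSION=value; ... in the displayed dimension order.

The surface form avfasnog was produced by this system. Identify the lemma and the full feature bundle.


underlying: avfaus-n-o-g
KEL=so - signalled by the affix -g
MOD=so - signalled by the affix -n
GRD=ma - signalled by the affix -o
check: avfausnog -> avfasnog -> avfasnog -> avfasnog -> avfasnog
lemma: avfaus; KEL=so; MOD=so; GRD=ma


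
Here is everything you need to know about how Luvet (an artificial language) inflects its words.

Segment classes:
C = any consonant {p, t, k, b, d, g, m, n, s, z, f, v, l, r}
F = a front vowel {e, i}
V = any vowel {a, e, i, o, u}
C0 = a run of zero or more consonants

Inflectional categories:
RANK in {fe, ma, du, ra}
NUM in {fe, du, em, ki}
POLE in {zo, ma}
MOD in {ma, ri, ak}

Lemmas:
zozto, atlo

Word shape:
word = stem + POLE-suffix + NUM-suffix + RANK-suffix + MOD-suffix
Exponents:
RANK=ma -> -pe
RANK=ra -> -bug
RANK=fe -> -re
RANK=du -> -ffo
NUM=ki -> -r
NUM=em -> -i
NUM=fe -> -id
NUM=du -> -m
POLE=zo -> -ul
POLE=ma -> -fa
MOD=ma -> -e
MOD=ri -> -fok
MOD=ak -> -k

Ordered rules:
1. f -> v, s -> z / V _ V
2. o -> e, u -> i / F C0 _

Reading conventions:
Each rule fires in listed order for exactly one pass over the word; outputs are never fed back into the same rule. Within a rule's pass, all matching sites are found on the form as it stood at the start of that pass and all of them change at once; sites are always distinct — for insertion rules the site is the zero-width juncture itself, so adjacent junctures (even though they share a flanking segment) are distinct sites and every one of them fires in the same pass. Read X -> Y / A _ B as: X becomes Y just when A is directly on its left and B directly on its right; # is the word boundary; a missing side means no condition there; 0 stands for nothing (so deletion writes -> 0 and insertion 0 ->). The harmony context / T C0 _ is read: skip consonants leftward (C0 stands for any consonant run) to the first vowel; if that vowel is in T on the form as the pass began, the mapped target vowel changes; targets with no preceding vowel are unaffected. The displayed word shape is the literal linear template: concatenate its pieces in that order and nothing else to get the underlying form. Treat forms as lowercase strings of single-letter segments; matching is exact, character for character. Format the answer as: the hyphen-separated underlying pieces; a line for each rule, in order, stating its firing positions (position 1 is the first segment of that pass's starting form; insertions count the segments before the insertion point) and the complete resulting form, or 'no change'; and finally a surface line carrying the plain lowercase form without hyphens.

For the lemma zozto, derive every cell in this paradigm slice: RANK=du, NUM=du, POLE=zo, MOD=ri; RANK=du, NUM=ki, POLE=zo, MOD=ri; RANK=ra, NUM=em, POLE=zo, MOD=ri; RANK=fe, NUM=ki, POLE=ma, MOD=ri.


cell RANK=du, NUM=du, POLE=zo, MOD=ri:
underlying: zozto-ul-m-ffo-fok
1. f -> v, s -> z / V _ V: fires at position(s) 12: zoztoulmffovok
2. o -> e, u -> i / F C0 _: no change
surface: zoztoulmffovok

cell RANK=du, NUM=ki, POLE=zo, MOD=ri:
underlying: zozto-ul-r-ffo-fok
1. f -> v, s -> z / V _ V: fires at position(s) 12: zoztoulrffovok
2. o -> e, u -> i / F C0 _: no change
surface: zoztoulrffovok

cell RANK=ra, NUM=em, POLE=zo, MOD=ri:
underlying: zozto-ul-i-bug-fok
1. f -> v, s -> z / V _ V: no change
2. o -> e, u -> i / F C0 _: fires at position(s) 10: zoztoulibigfok
surface: zoztoulibigfok

cell RANK=fe, NUM=ki, POLE=ma, MOD=ri:
underlying: zozto-fa-r-re-fok
1. f -> v, s -> z / V _ V: fires at position(s) 6, 11: zoztovarrevok
2. o -> e, u -> i / F C0 _: fires at position(s) 12: zoztovarrevek
surface: zoztovarrevek


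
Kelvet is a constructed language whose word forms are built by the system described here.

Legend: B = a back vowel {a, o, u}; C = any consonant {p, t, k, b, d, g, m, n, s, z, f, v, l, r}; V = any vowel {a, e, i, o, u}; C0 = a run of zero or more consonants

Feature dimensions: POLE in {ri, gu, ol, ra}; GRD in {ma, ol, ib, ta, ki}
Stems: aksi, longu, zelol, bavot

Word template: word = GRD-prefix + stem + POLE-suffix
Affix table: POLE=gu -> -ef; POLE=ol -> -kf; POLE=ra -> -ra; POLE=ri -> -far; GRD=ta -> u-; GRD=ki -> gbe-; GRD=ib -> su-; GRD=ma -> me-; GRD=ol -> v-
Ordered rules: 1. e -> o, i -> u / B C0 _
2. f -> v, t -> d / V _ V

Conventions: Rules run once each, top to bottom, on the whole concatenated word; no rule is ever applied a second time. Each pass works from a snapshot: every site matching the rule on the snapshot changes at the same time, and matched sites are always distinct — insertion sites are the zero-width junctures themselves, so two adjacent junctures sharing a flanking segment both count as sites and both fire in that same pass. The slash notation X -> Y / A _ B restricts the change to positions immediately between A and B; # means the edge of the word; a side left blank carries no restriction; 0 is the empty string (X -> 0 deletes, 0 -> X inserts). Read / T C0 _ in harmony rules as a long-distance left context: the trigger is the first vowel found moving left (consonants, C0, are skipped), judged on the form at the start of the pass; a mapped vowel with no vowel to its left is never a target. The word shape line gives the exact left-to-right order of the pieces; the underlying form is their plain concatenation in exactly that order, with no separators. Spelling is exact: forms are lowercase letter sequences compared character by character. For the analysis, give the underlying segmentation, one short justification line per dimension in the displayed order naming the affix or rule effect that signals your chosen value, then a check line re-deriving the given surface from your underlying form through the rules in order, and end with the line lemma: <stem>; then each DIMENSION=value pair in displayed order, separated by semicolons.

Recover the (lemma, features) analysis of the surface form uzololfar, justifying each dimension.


underlying: u-zelol-far
POLE=ri - signalled by the affix -far
GRD=ta - signalled by the affix u-
check: uzelolfar -> uzololfar -> uzololfar
lemma: zelol; POLE=ri; GRD=ta


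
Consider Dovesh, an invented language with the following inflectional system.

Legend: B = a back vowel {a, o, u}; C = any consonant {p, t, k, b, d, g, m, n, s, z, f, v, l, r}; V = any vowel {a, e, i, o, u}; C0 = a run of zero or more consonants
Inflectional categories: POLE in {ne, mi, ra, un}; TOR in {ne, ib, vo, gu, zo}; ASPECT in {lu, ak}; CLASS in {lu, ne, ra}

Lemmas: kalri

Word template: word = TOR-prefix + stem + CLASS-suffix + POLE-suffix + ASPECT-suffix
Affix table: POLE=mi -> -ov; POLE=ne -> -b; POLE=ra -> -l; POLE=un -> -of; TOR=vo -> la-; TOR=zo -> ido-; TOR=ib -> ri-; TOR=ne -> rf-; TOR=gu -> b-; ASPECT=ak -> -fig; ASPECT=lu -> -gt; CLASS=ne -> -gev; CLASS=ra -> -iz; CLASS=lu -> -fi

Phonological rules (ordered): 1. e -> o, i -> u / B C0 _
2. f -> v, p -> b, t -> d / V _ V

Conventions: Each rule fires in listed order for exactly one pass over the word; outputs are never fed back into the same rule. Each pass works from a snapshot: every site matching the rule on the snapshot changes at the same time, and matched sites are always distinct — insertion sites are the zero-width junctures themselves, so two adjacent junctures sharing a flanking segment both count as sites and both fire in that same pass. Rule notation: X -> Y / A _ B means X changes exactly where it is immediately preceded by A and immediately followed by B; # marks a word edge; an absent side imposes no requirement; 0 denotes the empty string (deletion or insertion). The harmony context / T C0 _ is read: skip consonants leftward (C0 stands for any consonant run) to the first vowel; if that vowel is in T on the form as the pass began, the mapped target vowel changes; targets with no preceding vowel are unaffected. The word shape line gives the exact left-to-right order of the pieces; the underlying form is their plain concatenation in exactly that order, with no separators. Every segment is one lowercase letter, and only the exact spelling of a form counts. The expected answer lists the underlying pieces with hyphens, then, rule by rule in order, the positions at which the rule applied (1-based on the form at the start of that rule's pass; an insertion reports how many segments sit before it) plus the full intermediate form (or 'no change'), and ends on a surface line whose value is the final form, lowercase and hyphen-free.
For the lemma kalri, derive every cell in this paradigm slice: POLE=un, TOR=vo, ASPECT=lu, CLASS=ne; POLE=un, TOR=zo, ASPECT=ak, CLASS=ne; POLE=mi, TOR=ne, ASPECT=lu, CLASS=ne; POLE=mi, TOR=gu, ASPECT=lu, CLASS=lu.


cell POLE=un, TOR=vo, ASPECT=lu, CLASS=ne:
underlying: la-kalri-gev-of-gt
1. e -> o, i -> u / B C0 _: fires at position(s) 7: lakalrugevofgt
2. f -> v, p -> b, t -> d / V _ V: no change
surface: lakalrugevofgt

cell POLE=un, TOR=zo, ASPECT=ak, CLASS=ne:
underlying: ido-kalri-gev-of-fig
1. e -> o, i -> u / B C0 _: fires at position(s) 8, 15: idokalrugevoffug
2. f -> v, p -> b, t -> d / V _ V: no change
surface: idokalrugevoffug

cell POLE=mi, TOR=ne, ASPECT=lu, CLASS=ne:
underlying: rf-kalri-gev-ov-gt
1. e -> o, i -> u / B C0 _: fires at position(s) 7: rfkalrugevovgt
2. f -> v, p -> b, t -> d / V _ V: no change
surface: rfkalrugevovgt

cell POLE=mi, TOR=gu, ASPECT=lu, CLASS=lu:
underlying: b-kalri-fi-ov-gt
1. e -> o, i -> u / B C0 _: fires at position(s) 6: bkalrufiovgt
2. f -> v, p -> b, t -> d / V _ V: fires at position(s) 7: bkalruviovgt
surface: bkalruviovgt


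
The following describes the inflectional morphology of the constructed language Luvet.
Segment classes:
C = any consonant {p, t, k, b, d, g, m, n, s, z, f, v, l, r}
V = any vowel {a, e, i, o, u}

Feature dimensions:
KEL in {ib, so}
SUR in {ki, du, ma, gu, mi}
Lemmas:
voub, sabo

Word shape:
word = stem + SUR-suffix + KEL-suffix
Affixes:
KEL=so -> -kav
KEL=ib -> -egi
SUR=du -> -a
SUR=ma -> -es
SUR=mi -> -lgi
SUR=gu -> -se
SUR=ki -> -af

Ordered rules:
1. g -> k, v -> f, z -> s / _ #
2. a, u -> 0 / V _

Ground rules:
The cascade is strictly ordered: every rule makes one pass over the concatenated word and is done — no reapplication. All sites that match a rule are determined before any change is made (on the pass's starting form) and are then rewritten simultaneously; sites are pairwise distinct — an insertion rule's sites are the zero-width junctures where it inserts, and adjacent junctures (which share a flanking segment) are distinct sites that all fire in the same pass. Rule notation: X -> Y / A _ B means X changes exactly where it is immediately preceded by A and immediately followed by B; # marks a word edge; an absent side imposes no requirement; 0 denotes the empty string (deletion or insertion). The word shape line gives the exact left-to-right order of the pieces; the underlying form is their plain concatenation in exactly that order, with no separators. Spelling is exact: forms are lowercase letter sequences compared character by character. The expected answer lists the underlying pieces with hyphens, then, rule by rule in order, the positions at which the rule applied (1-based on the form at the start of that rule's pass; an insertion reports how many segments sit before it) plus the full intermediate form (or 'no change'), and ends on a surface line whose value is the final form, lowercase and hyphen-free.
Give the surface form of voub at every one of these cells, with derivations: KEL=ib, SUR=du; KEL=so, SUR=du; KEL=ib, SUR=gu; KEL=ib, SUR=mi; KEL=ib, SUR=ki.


cell KEL=ib, SUR=du:
underlying: voub-a-egi
1. g -> k, v -> f, z -> s / _ #: no change
2. a, u -> 0 / V _: fires at position(s) 3: vobaegi
surface: vobaegi

cell KEL=so, SUR=du:
underlying: voub-a-kav
1. g -> k, v -> f, z -> s / _ #: fires at position(s) 8: voubakaf
2. a, u -> 0 / V _: fires at position(s) 3: vobakaf
surface: vobakaf

cell KEL=ib, SUR=gu:
underlying: voub-se-egi
1. g -> k, v -> f, z -> s / _ #: no change
2. a, u -> 0 / V _: fires at position(s) 3: vobseegi
surface: vobseegi

cell KEL=ib, SUR=mi:
underlying: voub-lgi-egi
1. g -> k, v -> f, z -> s / _ #: no change
2. a, u -> 0 / V _: fires at position(s) 3: voblgiegi
surface: voblgiegi

cell KEL=ib, SUR=ki:
underlying: voub-af-egi
1. g -> k, v -> f, z -> s / _ #: no change
2. a, u -> 0 / V _: fires at position(s) 3: vobafegi
surface: vobafegi


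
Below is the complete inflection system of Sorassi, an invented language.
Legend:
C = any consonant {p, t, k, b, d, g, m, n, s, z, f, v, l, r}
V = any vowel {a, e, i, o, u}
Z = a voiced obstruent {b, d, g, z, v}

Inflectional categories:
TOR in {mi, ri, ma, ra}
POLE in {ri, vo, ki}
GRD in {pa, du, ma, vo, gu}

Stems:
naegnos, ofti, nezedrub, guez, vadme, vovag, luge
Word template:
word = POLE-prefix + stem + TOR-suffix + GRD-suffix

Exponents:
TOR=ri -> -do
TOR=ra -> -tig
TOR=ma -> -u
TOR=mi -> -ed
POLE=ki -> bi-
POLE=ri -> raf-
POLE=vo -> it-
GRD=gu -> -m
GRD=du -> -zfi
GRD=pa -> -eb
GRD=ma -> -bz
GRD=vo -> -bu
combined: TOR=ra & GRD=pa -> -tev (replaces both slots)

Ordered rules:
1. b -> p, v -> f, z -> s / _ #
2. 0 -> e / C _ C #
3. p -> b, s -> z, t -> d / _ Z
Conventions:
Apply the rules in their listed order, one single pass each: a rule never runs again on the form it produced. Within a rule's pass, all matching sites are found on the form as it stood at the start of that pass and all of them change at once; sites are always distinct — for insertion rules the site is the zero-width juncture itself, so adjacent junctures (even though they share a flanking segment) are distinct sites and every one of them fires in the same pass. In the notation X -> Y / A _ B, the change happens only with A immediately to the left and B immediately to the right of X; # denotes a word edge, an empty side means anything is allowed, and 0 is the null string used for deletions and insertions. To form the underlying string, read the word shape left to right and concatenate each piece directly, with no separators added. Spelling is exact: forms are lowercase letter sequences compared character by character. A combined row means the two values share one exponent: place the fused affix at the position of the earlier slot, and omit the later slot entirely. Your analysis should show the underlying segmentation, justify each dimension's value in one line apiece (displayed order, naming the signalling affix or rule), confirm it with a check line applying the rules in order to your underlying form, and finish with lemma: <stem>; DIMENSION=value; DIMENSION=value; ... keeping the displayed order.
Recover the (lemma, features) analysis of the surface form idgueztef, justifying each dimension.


underlying: it-guez-tev
TOR=ra - signalled by the combined affix row
POLE=vo - signalled by the affix it-
GRD=pa - signalled by the combined affix row
check: itgueztev -> itgueztef -> itgueztef -> idgueztef
lemma: guez; TOR=ra; POLE=vo; GRD=pa


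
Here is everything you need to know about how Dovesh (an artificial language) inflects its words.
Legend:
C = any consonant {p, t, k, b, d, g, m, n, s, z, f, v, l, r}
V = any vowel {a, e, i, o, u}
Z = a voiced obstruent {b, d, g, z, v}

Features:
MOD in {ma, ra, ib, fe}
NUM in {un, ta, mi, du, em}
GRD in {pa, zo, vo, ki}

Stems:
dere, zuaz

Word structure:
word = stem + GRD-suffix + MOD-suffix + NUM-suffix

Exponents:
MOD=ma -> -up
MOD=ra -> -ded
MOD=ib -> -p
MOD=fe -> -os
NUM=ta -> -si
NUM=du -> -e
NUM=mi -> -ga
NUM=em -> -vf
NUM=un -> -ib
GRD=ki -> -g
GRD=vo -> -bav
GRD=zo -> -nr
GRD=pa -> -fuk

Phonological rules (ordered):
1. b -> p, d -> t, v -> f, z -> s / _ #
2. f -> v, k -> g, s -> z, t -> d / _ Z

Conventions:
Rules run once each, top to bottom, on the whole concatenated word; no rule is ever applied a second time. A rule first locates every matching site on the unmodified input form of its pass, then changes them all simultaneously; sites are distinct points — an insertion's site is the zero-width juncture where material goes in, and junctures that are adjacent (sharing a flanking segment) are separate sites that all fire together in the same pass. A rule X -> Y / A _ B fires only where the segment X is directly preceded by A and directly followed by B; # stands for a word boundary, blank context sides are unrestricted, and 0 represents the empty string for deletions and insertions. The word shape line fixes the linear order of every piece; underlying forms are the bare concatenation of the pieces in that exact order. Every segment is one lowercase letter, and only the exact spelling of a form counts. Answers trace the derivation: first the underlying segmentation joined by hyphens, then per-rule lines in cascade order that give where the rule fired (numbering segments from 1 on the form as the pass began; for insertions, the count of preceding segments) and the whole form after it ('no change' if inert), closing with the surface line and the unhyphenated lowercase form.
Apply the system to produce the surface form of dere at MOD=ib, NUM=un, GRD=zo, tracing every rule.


underlying: dere-nr-p-ib
1. b -> p, d -> t, v -> f, z -> s / _ #: fires at position(s) 9: derenrpip
2. f -> v, k -> g, s -> z, t -> d / _ Z: no change
surface: derenrpip


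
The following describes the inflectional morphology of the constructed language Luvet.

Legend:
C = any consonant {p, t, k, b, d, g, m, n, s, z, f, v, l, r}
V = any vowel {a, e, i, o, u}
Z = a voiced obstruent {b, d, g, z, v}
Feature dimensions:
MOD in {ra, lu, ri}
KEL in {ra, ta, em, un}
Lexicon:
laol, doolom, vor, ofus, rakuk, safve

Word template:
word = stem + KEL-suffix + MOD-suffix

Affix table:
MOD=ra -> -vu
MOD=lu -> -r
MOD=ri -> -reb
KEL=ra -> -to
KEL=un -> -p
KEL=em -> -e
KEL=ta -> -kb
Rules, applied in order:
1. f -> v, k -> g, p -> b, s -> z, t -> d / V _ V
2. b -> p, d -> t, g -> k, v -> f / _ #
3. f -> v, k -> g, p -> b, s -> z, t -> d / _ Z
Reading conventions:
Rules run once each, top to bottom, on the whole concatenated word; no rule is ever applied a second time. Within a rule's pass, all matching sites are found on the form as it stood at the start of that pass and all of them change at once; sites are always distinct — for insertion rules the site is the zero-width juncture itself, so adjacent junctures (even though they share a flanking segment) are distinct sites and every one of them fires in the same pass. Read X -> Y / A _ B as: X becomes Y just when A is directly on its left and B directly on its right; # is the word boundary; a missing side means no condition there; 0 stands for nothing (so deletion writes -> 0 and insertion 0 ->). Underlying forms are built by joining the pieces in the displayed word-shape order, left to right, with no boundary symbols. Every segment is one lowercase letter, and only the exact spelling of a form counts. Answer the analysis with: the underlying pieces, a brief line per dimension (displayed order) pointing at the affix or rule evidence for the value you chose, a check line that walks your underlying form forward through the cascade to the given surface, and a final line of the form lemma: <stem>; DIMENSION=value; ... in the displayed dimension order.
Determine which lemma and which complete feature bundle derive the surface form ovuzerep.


underlying: ofus-e-reb
MOD=ri - signalled by the affix -reb
KEL=em - signalled by the affix -e
check: ofusereb -> ovuzereb -> ovuzerep -> ovuzerep
lemma: ofus; MOD=ri; KEL=em


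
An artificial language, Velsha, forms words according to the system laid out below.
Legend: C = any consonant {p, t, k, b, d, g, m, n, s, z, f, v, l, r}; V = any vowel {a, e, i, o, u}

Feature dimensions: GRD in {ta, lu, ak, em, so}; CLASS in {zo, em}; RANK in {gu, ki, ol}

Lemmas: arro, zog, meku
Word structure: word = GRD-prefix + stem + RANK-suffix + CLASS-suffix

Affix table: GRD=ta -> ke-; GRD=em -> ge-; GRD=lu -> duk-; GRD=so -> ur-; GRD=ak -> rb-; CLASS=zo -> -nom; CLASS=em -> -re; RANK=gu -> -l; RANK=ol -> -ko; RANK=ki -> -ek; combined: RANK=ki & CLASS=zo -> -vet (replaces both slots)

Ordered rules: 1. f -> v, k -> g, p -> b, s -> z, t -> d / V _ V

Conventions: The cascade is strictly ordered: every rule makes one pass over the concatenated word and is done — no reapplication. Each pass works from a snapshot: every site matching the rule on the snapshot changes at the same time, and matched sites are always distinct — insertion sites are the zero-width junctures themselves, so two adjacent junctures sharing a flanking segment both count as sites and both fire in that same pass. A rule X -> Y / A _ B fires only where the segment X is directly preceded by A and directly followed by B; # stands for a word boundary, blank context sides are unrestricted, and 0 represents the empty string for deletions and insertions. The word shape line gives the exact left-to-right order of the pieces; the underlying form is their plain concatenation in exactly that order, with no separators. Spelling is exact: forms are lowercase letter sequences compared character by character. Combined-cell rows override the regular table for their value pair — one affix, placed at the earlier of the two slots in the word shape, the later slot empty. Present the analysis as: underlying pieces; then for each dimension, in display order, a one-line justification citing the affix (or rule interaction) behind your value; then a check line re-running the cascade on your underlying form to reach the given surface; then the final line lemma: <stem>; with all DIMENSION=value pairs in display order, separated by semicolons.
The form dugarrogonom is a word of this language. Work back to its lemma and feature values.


underlying: duk-arro-ko-nom
GRD=lu - signalled by the affix duk-
CLASS=zo - signalled by the affix -nom
RANK=ol - signalled by the affix -ko
check: dukarrokonom -> dugarrogonom
lemma: arro; GRD=lu; CLASS=zo; RANK=ol


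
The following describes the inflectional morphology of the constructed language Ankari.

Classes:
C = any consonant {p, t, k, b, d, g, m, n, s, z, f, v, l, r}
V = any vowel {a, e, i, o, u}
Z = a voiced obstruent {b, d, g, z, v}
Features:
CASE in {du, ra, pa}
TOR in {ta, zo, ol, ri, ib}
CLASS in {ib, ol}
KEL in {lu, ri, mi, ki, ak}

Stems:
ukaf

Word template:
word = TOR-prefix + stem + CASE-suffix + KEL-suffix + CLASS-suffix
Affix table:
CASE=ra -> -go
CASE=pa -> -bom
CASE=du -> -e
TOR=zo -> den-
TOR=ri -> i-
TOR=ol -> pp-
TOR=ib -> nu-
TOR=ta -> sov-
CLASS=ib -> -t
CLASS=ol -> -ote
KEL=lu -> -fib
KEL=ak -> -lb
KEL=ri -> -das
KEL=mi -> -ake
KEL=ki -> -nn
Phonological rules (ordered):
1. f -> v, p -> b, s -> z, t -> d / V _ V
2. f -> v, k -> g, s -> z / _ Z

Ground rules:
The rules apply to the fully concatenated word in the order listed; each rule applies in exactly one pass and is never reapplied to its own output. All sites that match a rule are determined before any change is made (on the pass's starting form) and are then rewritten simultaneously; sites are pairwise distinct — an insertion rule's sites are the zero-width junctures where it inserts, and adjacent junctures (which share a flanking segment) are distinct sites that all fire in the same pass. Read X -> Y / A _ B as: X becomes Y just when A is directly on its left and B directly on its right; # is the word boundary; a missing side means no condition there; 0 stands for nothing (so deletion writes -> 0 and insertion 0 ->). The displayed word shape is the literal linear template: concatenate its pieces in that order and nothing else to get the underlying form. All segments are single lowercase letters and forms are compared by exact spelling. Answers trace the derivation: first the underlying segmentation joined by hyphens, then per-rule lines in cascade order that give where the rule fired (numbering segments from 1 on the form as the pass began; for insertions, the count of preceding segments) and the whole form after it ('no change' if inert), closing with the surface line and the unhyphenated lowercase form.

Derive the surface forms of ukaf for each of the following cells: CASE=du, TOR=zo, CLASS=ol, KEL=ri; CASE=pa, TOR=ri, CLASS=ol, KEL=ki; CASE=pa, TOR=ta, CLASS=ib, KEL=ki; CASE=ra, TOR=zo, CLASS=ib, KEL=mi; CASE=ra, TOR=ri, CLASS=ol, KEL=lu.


cell CASE=du, TOR=zo, CLASS=ol, KEL=ri:
underlying: den-ukaf-e-das-ote
1. f -> v, p -> b, s -> z, t -> d / V _ V: fires at position(s) 7, 11, 13: denukavedazode
2. f -> v, k -> g, s -> z / _ Z: no change
surface: denukavedazode

cell CASE=pa, TOR=ri, CLASS=ol, KEL=ki:
underlying: i-ukaf-bom-nn-ote
1. f -> v, p -> b, s -> z, t -> d / V _ V: fires at position(s) 12: iukafbomnnode
2. f -> v, k -> g, s -> z / _ Z: fires at position(s) 5: iukavbomnnode
surface: iukavbomnnode

cell CASE=pa, TOR=ta, CLASS=ib, KEL=ki:
underlying: sov-ukaf-bom-nn-t
1. f -> v, p -> b, s -> z, t -> d / V _ V: no change
2. f -> v, k -> g, s -> z / _ Z: fires at position(s) 7: sovukavbomnnt
surface: sovukavbomnnt

cell CASE=ra, TOR=zo, CLASS=ib, KEL=mi:
underlying: den-ukaf-go-ake-t
1. f -> v, p -> b, s -> z, t -> d / V _ V: no change
2. f -> v, k -> g, s -> z / _ Z: fires at position(s) 7: denukavgoaket
surface: denukavgoaket

cell CASE=ra, TOR=ri, CLASS=ol, KEL=lu:
underlying: i-ukaf-go-fib-ote
1. f -> v, p -> b, s -> z, t -> d / V _ V: fires at position(s) 8, 12: iukafgovibode
2. f -> v, k -> g, s -> z / _ Z: fires at position(s) 5: iukavgovibode
surface: iukavgovibode


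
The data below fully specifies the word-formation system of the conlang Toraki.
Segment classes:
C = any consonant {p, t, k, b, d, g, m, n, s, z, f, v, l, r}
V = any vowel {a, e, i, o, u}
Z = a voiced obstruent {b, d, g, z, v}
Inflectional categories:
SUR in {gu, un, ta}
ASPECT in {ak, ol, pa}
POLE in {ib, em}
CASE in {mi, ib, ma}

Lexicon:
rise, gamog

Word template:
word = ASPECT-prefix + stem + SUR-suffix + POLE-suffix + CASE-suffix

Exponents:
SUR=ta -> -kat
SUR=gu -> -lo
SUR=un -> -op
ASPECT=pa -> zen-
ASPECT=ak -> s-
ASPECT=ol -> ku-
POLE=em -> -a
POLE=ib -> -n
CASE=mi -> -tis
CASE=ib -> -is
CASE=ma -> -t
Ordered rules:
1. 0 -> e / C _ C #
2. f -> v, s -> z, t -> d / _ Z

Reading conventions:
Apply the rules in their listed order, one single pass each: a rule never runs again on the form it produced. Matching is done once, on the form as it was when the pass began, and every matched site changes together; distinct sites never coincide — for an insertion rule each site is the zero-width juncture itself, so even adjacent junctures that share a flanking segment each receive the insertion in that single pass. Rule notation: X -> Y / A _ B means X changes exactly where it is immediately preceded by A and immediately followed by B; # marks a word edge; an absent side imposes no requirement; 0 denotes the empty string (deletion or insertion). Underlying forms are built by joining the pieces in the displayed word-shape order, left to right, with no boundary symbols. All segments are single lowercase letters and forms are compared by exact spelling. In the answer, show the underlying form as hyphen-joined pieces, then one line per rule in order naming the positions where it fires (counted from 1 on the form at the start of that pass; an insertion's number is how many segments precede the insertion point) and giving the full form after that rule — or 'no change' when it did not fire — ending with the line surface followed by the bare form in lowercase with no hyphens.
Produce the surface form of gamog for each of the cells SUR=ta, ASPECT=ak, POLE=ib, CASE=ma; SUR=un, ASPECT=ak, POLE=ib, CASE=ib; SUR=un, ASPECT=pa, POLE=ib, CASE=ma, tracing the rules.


cell SUR=ta, ASPECT=ak, POLE=ib, CASE=ma:
underlying: s-gamog-kat-n-t
1. 0 -> e / C _ C #: inserts after position(s) 10: sgamogkatnet
2. f -> v, s -> z, t -> d / _ Z: fires at position(s) 1: zgamogkatnet
surface: zgamogkatnet

cell SUR=un, ASPECT=ak, POLE=ib, CASE=ib:
underlying: s-gamog-op-n-is
1. 0 -> e / C _ C #: no change
2. f -> v, s -> z, t -> d / _ Z: fires at position(s) 1: zgamogopnis
surface: zgamogopnis

cell SUR=un, ASPECT=pa, POLE=ib, CASE=ma:
underlying: zen-gamog-op-n-t
1. 0 -> e / C _ C #: inserts after position(s) 11: zengamogopnet
2. f -> v, s -> z, t -> d / _ Z: no change
surface: zengamogopnet


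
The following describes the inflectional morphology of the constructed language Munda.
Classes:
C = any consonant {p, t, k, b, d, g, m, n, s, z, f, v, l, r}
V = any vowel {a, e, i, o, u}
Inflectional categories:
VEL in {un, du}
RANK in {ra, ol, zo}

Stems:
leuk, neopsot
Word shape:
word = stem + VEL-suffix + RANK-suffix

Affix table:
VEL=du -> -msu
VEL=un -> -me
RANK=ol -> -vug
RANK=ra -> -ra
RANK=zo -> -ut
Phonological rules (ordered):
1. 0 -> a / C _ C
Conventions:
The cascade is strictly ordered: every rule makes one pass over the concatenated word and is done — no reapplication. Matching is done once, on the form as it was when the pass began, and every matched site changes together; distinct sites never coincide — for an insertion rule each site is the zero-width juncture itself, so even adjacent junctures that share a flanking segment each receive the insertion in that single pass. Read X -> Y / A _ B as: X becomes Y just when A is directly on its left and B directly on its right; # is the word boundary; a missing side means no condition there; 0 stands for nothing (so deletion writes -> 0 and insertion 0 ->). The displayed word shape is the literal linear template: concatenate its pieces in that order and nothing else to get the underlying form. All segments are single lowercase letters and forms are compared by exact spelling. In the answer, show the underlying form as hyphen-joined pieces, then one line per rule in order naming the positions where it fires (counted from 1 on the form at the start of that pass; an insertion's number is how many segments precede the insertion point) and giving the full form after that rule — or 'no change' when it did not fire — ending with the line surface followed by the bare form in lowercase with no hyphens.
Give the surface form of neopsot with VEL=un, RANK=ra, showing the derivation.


underlying: neopsot-me-ra
1. 0 -> a / C _ C: inserts after position(s) 4, 7: neopasotamera
surface: neopasotamera


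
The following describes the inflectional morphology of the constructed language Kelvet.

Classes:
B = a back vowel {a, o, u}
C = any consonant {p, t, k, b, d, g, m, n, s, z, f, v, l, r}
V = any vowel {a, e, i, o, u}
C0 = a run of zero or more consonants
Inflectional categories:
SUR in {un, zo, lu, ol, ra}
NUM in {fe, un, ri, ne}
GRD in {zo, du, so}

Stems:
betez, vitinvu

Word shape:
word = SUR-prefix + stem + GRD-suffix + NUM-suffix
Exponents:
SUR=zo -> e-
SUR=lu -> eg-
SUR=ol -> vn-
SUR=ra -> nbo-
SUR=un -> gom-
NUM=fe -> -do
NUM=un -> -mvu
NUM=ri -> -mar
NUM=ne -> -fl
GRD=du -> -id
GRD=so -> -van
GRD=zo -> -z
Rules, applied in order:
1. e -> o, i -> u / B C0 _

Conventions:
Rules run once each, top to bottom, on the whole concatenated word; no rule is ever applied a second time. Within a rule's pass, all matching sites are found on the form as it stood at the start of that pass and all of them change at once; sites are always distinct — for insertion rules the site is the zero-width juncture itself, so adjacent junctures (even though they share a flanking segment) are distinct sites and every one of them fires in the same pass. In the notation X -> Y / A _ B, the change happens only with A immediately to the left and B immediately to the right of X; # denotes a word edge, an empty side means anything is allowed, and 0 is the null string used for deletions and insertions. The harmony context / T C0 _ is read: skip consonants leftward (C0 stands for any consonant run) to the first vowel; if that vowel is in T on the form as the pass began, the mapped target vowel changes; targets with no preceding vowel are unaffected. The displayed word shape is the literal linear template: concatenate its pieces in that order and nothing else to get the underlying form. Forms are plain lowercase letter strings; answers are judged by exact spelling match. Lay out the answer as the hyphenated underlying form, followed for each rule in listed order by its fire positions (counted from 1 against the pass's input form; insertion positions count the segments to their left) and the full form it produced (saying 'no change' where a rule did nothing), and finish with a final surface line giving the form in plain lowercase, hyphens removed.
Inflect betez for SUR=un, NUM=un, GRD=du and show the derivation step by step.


underlying: gom-betez-id-mvu
1. e -> o, i -> u / B C0 _: fires at position(s) 5: gombotezidmvu
surface: gombotezidmvu


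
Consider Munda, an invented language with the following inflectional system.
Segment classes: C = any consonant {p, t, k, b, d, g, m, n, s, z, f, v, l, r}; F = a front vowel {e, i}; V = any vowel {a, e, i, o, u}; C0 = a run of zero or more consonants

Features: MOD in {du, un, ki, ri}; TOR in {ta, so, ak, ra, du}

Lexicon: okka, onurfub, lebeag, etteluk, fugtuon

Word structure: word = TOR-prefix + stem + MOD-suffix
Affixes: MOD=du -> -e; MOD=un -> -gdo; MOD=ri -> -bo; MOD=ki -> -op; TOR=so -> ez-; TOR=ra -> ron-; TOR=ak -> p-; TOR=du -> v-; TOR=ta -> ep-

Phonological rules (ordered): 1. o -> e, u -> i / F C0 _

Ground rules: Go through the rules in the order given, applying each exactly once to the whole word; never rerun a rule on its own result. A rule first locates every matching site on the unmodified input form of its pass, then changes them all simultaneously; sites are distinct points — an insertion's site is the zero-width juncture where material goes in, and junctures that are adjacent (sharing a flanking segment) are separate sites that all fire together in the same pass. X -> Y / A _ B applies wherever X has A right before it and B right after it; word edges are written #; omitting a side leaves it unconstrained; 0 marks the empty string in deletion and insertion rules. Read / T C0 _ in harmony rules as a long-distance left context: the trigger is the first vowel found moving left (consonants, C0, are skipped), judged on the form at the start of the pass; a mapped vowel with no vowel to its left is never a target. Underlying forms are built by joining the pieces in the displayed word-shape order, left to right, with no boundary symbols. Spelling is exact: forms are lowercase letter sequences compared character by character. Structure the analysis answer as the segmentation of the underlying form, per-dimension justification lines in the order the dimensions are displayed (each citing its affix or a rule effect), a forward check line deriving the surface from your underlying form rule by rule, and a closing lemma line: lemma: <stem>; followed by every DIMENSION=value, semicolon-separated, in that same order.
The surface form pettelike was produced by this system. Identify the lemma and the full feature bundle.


underlying: p-etteluk-e
MOD=du - signalled by the affix -e
TOR=ak - signalled by the affix p-
check: petteluke -> pettelike
lemma: etteluk; MOD=du; TOR=ak


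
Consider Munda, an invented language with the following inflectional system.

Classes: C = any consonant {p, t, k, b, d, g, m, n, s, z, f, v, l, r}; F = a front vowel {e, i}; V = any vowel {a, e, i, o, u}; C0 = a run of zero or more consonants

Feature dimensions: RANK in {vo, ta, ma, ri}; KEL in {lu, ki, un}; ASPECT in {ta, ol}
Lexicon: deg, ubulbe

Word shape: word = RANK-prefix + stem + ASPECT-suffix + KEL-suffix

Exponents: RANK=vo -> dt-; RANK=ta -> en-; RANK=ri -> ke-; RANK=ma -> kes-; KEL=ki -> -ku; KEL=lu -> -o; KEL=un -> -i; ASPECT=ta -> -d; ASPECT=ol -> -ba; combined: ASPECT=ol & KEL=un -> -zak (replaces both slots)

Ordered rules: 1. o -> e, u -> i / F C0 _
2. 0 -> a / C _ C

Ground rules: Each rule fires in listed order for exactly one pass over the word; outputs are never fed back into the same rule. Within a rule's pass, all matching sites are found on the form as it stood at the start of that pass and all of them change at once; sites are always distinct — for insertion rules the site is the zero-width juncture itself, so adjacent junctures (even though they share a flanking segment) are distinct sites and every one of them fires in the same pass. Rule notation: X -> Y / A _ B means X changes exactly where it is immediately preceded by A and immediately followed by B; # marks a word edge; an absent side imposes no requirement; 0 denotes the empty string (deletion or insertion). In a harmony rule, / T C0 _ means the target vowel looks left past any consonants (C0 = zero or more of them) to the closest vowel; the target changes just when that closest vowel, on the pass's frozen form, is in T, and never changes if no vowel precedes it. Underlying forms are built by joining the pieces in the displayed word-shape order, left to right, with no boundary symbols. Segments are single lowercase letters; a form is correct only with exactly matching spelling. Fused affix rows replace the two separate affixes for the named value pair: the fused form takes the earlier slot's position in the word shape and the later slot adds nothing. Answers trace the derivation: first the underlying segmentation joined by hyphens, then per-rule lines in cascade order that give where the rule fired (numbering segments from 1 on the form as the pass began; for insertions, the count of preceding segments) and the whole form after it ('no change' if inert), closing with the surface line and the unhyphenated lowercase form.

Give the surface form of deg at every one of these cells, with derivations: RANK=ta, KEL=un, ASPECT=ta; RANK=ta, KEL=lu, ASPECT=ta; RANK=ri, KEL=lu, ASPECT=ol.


cell RANK=ta, KEL=un, ASPECT=ta:
underlying: en-deg-d-i
1. o -> e, u -> i / F C0 _: no change
2. 0 -> a / C _ C: inserts after position(s) 2, 5: enadegadi
surface: enadegadi

cell RANK=ta, KEL=lu, ASPECT=ta:
underlying: en-deg-d-o
1. o -> e, u -> i / F C0 _: fires at position(s) 7: endegde
2. 0 -> a / C _ C: inserts after position(s) 2, 5: enadegade
surface: enadegade

cell RANK=ri, KEL=lu, ASPECT=ol:
underlying: ke-deg-ba-o
1. o -> e, u -> i / F C0 _: no change
2. 0 -> a / C _ C: inserts after position(s) 5: kedegabao
surface: kedegabao


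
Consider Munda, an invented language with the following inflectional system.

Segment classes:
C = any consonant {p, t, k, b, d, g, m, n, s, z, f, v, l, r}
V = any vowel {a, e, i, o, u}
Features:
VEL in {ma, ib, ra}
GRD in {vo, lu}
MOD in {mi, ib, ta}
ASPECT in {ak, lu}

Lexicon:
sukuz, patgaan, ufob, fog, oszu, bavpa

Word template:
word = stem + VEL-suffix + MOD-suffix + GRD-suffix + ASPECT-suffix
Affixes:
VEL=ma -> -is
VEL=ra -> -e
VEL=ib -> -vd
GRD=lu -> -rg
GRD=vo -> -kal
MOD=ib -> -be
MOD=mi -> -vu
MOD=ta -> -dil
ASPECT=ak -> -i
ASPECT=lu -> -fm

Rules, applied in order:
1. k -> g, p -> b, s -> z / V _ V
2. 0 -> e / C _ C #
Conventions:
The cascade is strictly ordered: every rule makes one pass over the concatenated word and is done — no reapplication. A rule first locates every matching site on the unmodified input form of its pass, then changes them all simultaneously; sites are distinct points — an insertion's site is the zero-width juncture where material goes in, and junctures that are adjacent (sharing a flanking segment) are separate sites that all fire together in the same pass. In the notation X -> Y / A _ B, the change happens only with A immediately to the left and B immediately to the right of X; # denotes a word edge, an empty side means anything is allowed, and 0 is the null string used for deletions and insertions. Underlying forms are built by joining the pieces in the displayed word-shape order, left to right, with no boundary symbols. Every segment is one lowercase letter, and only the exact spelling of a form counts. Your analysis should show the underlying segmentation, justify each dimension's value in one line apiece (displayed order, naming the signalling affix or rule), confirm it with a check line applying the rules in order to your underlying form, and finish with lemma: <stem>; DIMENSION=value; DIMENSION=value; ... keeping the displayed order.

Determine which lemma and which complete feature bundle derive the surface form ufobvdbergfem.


underlying: ufob-vd-be-rg-fm
VEL=ib - signalled by the affix -vd
GRD=lu - signalled by the affix -rg
MOD=ib - signalled by the affix -be
ASPECT=lu - signalled by the affix -fm
check: ufobvdbergfm -> ufobvdbergfm -> ufobvdbergfem
lemma: ufob; VEL=ib; GRD=lu; MOD=ib; ASPECT=lu
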